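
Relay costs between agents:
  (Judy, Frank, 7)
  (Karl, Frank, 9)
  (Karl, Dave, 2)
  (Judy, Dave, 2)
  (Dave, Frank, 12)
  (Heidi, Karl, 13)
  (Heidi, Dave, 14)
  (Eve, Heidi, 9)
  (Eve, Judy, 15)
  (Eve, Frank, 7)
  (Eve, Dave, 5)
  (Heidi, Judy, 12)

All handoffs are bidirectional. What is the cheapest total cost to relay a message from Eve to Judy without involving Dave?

Candidate routes:
Eve - Frank - Karl - Heidi - Judy: 7 + 9 + 13 + 12 = 41
Eve - Judy: 15
Eve - Heidi - Karl - Frank - Judy: 9 + 13 + 9 + 7 = 38
Eve - Frank - Judy: 7 + 7 = 14
Eve - Heidi - Judy: 9 + 12 = 21
Best route has total 14.

14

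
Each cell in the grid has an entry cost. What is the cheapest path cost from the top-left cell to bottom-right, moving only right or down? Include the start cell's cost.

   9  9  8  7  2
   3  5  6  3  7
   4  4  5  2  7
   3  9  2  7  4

38

Cheapest: [0,0] → [1,0] → [2,0] → [2,1] → [2,2] → [2,3] → [2,4] → [3,4]
  9 + 3 + 4 + 4 + 5 + 2 + 7 + 4 = 38
For comparison, the top-then-right route costs 53.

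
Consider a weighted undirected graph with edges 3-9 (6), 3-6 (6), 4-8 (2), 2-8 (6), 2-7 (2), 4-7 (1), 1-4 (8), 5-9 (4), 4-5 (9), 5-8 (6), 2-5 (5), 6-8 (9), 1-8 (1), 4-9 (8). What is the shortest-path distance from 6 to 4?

11

Comparing a few candidate routes:
6→8→2→7→4: 9 + 6 + 2 + 1 = 18
6→8→1→4: 9 + 1 + 8 = 18
6→8→4: 9 + 2 = 11
The minimum is 11.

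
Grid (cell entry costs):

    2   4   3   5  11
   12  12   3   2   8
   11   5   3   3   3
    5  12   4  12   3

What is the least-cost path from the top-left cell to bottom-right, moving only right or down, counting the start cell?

Best path: [0,0] [0,1] [0,2] [1,2] [1,3] [2,3] [2,4] [3,4]
Cost: 2 + 4 + 3 + 3 + 2 + 3 + 3 + 3 = 23

23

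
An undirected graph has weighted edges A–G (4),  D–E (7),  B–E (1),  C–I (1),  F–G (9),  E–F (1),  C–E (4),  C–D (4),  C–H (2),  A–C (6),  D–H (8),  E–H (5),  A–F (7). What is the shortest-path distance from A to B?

9

Comparing a few candidate routes:
A→C→H→E→B: 6 + 2 + 5 + 1 = 14
A→F→E→B: 7 + 1 + 1 = 9
A→C→E→B: 6 + 4 + 1 = 11
The minimum is 9.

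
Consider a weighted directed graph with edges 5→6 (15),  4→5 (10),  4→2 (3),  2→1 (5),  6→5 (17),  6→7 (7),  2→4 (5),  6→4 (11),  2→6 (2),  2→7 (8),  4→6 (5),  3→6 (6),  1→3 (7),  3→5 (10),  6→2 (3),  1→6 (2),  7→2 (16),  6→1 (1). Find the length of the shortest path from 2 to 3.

Candidate routes:
2 - 1 - 3: 5 + 7 = 12
2 - 4 - 6 - 1 - 3: 5 + 5 + 1 + 7 = 18
2 - 4 - 5 - 6 - 1 - 3: 5 + 10 + 15 + 1 + 7 = 38
2 - 6 - 1 - 3: 2 + 1 + 7 = 10
The minimum is 10.

10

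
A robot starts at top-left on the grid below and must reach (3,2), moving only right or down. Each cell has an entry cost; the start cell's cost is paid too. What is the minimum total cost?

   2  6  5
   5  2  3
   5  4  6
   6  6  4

22

One optimal route is (0,0) → (1,0) → (1,1) → (1,2) → (2,2) → (3,2).
Its cost is 2 + 5 + 2 + 3 + 6 + 4 = 22.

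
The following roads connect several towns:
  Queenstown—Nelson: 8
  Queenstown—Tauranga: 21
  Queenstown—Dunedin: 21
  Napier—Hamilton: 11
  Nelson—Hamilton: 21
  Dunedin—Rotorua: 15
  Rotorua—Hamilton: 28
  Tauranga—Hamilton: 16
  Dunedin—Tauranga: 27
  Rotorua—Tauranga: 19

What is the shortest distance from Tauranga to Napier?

Checking several routes:
Tauranga - Rotorua - Hamilton - Napier: 19 + 28 + 11 = 58
Tauranga - Hamilton - Napier: 16 + 11 = 27
Tauranga - Queenstown - Nelson - Hamilton - Napier: 21 + 8 + 21 + 11 = 61
Shortest: 27.

27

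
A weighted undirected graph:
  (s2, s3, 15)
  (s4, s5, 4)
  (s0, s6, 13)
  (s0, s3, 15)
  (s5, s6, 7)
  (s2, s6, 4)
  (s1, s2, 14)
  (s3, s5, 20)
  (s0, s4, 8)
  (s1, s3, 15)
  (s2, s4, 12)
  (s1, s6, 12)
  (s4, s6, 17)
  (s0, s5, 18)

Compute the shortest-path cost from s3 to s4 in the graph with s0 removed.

24

Checking several routes:
s3 - s2 - s6 - s4: 15 + 4 + 17 = 36
s3 - s2 - s6 - s5 - s4: 15 + 4 + 7 + 4 = 30
s3 - s5 - s4: 20 + 4 = 24
s3 - s2 - s4: 15 + 12 = 27
The minimum is 24.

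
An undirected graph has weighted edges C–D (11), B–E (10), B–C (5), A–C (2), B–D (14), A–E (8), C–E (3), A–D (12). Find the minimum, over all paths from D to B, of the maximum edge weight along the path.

Checking several routes:
D→C→A→E→B: max(11, 2, 8, 10) = 11
D→A→C→B: max(12, 2, 5) = 12
D→C→B: max(11, 5) = 11
D→C→E→B: max(11, 3, 10) = 11
Smallest bottleneck: 11.

11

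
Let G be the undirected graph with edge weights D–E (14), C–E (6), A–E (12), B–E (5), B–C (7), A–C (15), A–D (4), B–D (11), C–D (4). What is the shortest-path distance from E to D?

10

Some routes from E to D:
E-D: 14
E-C-D: 6 + 4 = 10
E-A-D: 12 + 4 = 16
E-B-D: 5 + 11 = 16
E-B-C-D: 5 + 7 + 4 = 16
Shortest: 10.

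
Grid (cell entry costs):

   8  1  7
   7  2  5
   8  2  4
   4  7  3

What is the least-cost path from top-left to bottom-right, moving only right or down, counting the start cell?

20

Path r0c0 -> r0c1 -> r1c1 -> r2c1 -> r2c2 -> r3c2: 8 + 1 + 2 + 2 + 4 + 3 = 20.
(Top row then right column would cost 28.)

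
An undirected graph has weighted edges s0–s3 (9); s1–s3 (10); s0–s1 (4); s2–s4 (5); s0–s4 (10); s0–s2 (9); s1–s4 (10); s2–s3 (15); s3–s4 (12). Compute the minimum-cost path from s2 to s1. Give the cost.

Comparing a few candidate routes:
s2-s4-s0-s1: 5 + 10 + 4 = 19
s2-s0-s1: 9 + 4 = 13
s2-s4-s1: 5 + 10 = 15
s2-s3-s1: 15 + 10 = 25
The minimum is 13.

13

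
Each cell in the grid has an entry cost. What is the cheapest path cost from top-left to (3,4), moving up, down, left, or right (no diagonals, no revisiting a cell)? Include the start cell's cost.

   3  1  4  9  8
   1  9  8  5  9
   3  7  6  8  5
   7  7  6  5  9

40

Best path: [0,0] -> [1,0] -> [2,0] -> [2,1] -> [2,2] -> [3,2] -> [3,3] -> [3,4]
Cost: 3 + 1 + 3 + 7 + 6 + 6 + 5 + 9 = 40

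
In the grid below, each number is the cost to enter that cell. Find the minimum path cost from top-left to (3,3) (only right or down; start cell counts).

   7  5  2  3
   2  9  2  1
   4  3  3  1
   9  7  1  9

Best path: [0,0]→[0,1]→[0,2]→[1,2]→[1,3]→[2,3]→[3,3]
Cost: 7 + 5 + 2 + 2 + 1 + 1 + 9 = 27

27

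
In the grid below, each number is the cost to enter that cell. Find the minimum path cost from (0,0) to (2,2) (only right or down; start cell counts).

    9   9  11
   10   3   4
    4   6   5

30

One optimal route is [0,0]→[0,1]→[1,1]→[1,2]→[2,2].
Its cost is 9 + 9 + 3 + 4 + 5 = 30.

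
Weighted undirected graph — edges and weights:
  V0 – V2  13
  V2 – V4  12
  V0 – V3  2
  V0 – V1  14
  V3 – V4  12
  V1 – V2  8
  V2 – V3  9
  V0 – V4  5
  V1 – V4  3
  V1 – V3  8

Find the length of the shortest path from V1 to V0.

8

Checking several routes:
V1 -> V4 -> V3 -> V0: 3 + 12 + 2 = 17
V1 -> V3 -> V0: 8 + 2 = 10
V1 -> V2 -> V3 -> V0: 8 + 9 + 2 = 19
V1 -> V4 -> V0: 3 + 5 = 8
V1 -> V2 -> V0: 8 + 13 = 21
V1 -> V0: 14
Best route has total 8.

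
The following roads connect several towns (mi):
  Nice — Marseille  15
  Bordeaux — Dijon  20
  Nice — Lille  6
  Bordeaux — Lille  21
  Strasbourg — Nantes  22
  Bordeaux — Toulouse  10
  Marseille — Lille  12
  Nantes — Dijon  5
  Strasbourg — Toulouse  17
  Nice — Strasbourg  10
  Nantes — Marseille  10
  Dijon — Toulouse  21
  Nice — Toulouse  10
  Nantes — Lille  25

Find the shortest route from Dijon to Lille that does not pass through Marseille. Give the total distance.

30

A few of the Dijon→Lille routes:
Dijon -> Nantes -> Strasbourg -> Nice -> Lille: 5 + 22 + 10 + 6 = 43
Dijon -> Toulouse -> Bordeaux -> Lille: 21 + 10 + 21 = 52
Dijon -> Nantes -> Lille: 5 + 25 = 30
Dijon -> Bordeaux -> Toulouse -> Nice -> Lille: 20 + 10 + 10 + 6 = 46
Dijon -> Toulouse -> Nice -> Lille: 21 + 10 + 6 = 37
Dijon -> Bordeaux -> Lille: 20 + 21 = 41
Shortest: 30 mi.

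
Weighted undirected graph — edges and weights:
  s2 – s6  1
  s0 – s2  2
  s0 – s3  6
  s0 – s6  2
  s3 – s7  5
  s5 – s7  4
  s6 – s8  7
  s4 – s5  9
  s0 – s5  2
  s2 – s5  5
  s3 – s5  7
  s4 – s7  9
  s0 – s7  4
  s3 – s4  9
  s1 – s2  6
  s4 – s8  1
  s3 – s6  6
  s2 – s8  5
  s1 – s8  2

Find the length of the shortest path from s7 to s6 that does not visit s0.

10

Checking several routes:
s7 → s4 → s8 → s2 → s6: 9 + 1 + 5 + 1 = 16
s7 → s5 → s2 → s6: 4 + 5 + 1 = 10
s7 → s3 → s6: 5 + 6 = 11
s7 → s4 → s8 → s6: 9 + 1 + 7 = 17
The minimum is 10.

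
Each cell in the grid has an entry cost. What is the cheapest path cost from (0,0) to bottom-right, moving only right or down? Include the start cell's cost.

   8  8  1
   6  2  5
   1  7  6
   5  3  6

One optimal route is [0,0]→[1,0]→[2,0]→[3,0]→[3,1]→[3,2].
Its cost is 8 + 6 + 1 + 5 + 3 + 6 = 29.
For comparison, the top-then-right route costs 34.

29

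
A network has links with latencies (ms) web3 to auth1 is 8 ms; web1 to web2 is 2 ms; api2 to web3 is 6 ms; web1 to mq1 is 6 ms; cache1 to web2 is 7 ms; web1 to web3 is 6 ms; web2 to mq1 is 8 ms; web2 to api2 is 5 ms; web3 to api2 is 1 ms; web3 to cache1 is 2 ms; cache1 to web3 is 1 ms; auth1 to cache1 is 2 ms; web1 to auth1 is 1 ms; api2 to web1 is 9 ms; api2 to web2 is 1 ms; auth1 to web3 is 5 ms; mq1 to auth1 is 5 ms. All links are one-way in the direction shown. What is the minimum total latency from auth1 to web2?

5

A few of the auth1→web2 routes:
auth1 - cache1 - web3 - api2 - web2: 2 + 1 + 1 + 1 = 5
auth1 - cache1 - web2: 2 + 7 = 9
auth1 - web3 - api2 - web2: 5 + 1 + 1 = 7
auth1 - web3 - cache1 - web2: 5 + 2 + 7 = 14
Best route has total 5 ms.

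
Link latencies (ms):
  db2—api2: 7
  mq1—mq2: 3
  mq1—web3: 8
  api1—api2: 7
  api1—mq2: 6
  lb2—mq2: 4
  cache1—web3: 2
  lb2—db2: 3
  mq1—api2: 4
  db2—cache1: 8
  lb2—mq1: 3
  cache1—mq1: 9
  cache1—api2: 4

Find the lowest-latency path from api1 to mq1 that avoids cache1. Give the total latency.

Some routes from api1 to mq1 avoiding cache1:
api1 → mq2 → lb2 → db2 → api2 → mq1: 6 + 4 + 3 + 7 + 4 = 24
api1 → api2 → db2 → lb2 → mq1: 7 + 7 + 3 + 3 = 20
api1 → mq2 → mq1: 6 + 3 = 9
api1 → api2 → mq1: 7 + 4 = 11
api1 → mq2 → lb2 → mq1: 6 + 4 + 3 = 13
Best route has total 9 ms.

9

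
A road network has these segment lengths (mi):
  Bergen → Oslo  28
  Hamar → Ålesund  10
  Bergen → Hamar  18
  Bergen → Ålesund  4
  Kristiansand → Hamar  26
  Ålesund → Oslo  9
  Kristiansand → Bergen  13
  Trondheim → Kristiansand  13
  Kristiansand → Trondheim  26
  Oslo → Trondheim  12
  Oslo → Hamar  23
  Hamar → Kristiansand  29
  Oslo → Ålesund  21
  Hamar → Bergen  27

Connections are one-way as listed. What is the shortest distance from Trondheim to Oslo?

39

Some routes from Trondheim to Oslo:
Trondheim - Kristiansand - Hamar - Ålesund - Oslo: 13 + 26 + 10 + 9 = 58
Trondheim - Kristiansand - Bergen - Ålesund - Oslo: 13 + 13 + 4 + 9 = 39
Trondheim - Kristiansand - Bergen - Oslo: 13 + 13 + 28 = 54
The minimum is 39 mi.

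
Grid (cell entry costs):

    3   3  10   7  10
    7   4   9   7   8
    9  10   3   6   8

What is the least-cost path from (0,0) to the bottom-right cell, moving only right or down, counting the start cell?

36

Path r0c0 -> r0c1 -> r1c1 -> r1c2 -> r2c2 -> r2c3 -> r2c4: 3 + 3 + 4 + 9 + 3 + 6 + 8 = 36.
For comparison, the top-then-right route costs 49.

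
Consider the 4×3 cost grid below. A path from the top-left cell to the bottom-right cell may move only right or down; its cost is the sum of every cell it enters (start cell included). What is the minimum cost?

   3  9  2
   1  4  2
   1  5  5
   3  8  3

18

One optimal route is [0,0] -> [1,0] -> [1,1] -> [1,2] -> [2,2] -> [3,2].
Its cost is 3 + 1 + 4 + 2 + 5 + 3 = 18.
For comparison, the top-then-right route costs 24.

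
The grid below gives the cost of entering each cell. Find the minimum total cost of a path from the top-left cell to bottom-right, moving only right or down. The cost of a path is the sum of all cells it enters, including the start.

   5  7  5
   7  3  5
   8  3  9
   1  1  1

20

Take (0,0) → (0,1) → (1,1) → (2,1) → (3,1) → (3,2) for a total of 5 + 7 + 3 + 3 + 1 + 1 = 20.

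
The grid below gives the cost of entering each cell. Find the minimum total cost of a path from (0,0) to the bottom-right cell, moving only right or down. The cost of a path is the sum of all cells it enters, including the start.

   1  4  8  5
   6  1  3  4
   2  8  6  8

21

Cheapest: [0,0] -> [0,1] -> [1,1] -> [1,2] -> [1,3] -> [2,3]
  1 + 4 + 1 + 3 + 4 + 8 = 21
(Top row then right column would cost 30.)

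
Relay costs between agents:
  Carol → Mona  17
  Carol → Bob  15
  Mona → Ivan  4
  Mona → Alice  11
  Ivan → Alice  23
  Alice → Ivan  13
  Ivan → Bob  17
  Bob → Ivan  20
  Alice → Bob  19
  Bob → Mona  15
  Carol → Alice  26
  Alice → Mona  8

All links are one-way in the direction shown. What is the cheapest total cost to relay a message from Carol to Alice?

26

Checking several routes:
Carol -> Alice: 26
Carol -> Mona -> Alice: 17 + 11 = 28
Carol -> Bob -> Mona -> Alice: 15 + 15 + 11 = 41
Best route has total 26.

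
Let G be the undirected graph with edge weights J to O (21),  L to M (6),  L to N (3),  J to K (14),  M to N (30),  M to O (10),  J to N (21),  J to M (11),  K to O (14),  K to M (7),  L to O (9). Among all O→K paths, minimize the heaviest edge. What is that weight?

Checking several routes:
O → L → M → K: max(9, 6, 7) = 9
O → L → M → J → K: max(9, 6, 11, 14) = 14
O → M → K: max(10, 7) = 10
O → K: max(14) = 14
The minimum achievable maximum is 9.

9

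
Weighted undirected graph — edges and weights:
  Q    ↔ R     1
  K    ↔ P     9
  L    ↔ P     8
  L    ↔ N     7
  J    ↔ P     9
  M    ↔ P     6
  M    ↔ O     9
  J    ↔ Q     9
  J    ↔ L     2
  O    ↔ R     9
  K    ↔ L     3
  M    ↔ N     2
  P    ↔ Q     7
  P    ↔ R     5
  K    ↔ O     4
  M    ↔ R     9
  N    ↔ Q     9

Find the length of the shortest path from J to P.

9

A few of the J→P routes:
J-L-P: 2 + 8 = 10
J-L-N-M-P: 2 + 7 + 2 + 6 = 17
J-L-K-P: 2 + 3 + 9 = 14
J-Q-R-P: 9 + 1 + 5 = 15
J-Q-P: 9 + 7 = 16
J-P: 9
Best route has total 9.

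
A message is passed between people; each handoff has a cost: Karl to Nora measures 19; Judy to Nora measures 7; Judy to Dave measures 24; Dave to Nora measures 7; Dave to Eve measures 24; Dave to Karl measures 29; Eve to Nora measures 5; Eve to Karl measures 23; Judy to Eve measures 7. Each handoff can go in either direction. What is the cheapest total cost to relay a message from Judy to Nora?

7

Checking several routes:
Judy → Eve → Nora: 7 + 5 = 12
Judy → Eve → Dave → Nora: 7 + 24 + 7 = 38
Judy → Dave → Nora: 24 + 7 = 31
Judy → Nora: 7
Best route has total 7.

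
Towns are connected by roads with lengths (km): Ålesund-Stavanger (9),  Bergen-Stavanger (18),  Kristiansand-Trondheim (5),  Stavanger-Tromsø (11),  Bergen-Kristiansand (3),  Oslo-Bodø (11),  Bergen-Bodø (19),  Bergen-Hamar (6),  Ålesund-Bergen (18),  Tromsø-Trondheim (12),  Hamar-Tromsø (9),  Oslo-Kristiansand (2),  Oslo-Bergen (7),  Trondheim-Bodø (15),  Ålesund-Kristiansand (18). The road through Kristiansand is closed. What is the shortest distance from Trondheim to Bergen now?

Checking several routes:
Trondheim → Tromsø → Hamar → Bergen: 12 + 9 + 6 = 27
Trondheim → Bodø → Bergen: 15 + 19 = 34
Trondheim → Tromsø → Stavanger → Bergen: 12 + 11 + 18 = 41
Trondheim → Bodø → Oslo → Bergen: 15 + 11 + 7 = 33
Best route has total 27 km.

27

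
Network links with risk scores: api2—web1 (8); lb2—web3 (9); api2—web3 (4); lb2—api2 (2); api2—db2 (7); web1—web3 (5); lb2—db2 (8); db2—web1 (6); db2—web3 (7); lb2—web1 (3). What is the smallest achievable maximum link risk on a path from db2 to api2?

A few of the db2→api2 routes:
db2-web1-lb2-api2: max(6, 3, 2) = 6
db2-web1-web3-api2: max(6, 5, 4) = 6
db2-web3-api2: max(7, 4) = 7
db2-web3-web1-lb2-api2: max(7, 5, 3, 2) = 7
The minimum achievable maximum is 6.

6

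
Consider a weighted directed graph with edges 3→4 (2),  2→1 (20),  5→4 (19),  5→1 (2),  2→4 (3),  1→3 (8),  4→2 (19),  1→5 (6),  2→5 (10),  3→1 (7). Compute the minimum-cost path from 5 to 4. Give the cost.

Candidate routes:
5 → 4: 19
5 → 1 → 3 → 4: 2 + 8 + 2 = 12
Best route has total 12.

12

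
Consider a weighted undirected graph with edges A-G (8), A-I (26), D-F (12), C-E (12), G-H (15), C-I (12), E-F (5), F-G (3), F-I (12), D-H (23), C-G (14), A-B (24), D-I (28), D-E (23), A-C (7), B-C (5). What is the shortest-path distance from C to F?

17

Some routes from C to F:
C→I→F: 12 + 12 = 24
C→G→F: 14 + 3 = 17
C→E→F: 12 + 5 = 17
C→A→G→F: 7 + 8 + 3 = 18
Shortest: 17.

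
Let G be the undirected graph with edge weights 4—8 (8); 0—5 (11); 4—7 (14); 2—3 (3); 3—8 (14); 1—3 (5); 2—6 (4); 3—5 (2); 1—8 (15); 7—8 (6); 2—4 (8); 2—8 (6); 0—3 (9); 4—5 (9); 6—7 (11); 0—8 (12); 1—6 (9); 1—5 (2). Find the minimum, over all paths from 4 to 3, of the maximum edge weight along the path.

8

A few of the 4→3 routes:
4 → 8 → 2 → 3: max(8, 6, 3) = 8
4 → 8 → 2 → 6 → 1 → 5 → 3: max(8, 6, 4, 9, 2, 2) = 9
4 → 2 → 6 → 1 → 5 → 3: max(8, 4, 9, 2, 2) = 9
4 → 2 → 3: max(8, 3) = 8
4 → 8 → 2 → 6 → 1 → 3: max(8, 6, 4, 9, 5) = 9
The minimum achievable maximum is 8.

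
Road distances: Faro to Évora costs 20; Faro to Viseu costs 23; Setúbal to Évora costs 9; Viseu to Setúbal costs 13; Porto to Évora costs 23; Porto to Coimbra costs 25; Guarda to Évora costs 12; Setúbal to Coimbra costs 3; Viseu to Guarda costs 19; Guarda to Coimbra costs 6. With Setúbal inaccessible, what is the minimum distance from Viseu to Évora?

31

Routes from Viseu to Évora avoiding Setúbal:
Viseu-Faro-Évora: 23 + 20 = 43
Viseu-Guarda-Coimbra-Porto-Évora: 19 + 6 + 25 + 23 = 73
Viseu-Guarda-Évora: 19 + 12 = 31
The minimum is 31.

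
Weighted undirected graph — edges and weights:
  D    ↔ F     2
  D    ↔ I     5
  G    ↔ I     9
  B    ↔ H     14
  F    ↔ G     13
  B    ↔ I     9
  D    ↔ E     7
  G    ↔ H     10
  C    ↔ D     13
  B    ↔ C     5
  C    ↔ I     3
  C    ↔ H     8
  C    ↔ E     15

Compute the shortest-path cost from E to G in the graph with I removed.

A few of the E→G routes:
E→C→H→G: 15 + 8 + 10 = 33
E→D→C→H→G: 7 + 13 + 8 + 10 = 38
E→D→F→G: 7 + 2 + 13 = 22
E→C→D→F→G: 15 + 13 + 2 + 13 = 43
Shortest: 22.

22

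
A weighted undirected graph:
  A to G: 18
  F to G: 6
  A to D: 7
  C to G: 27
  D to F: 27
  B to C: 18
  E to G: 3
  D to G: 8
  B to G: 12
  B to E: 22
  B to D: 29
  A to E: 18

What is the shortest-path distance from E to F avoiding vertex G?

52

Routes from E to F avoiding G:
E → A → D → F: 18 + 7 + 27 = 52
E → B → D → F: 22 + 29 + 27 = 78
The minimum is 52.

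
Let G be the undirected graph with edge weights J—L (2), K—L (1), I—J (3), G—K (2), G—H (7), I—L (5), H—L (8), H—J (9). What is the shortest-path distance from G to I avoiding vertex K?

Candidate routes:
G - H - L - J - I: 7 + 8 + 2 + 3 = 20
G - H - L - I: 7 + 8 + 5 = 20
G - H - J - L - I: 7 + 9 + 2 + 5 = 23
G - H - J - I: 7 + 9 + 3 = 19
The minimum is 19.

19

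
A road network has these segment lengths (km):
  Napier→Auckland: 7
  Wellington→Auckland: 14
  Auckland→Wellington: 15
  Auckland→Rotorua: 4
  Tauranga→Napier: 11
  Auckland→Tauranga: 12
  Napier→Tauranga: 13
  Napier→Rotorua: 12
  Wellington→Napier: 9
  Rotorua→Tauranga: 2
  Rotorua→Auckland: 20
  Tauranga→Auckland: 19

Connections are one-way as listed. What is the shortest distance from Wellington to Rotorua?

18

Comparing a few candidate routes:
Wellington -> Napier -> Auckland -> Rotorua: 9 + 7 + 4 = 20
Wellington -> Auckland -> Rotorua: 14 + 4 = 18
Wellington -> Napier -> Rotorua: 9 + 12 = 21
The minimum is 18 km.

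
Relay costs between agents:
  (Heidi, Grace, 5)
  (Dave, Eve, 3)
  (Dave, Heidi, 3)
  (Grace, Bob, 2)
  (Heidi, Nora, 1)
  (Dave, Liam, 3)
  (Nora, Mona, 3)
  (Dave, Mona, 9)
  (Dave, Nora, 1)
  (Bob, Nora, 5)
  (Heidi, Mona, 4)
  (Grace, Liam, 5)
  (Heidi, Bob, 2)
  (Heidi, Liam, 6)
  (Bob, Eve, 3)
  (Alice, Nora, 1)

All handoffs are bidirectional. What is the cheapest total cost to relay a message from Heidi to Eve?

5

Checking several routes:
Heidi → Nora → Dave → Eve: 1 + 1 + 3 = 5
Heidi → Dave → Eve: 3 + 3 = 6
Heidi → Bob → Eve: 2 + 3 = 5
Shortest: 5.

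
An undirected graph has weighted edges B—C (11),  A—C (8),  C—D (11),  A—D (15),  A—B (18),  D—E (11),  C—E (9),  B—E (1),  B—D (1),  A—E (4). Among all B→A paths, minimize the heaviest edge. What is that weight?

4

Some routes from B to A:
B -> C -> E -> A: max(11, 9, 4) = 11
B -> E -> C -> A: max(1, 9, 8) = 9
B -> E -> A: max(1, 4) = 4
B -> C -> A: max(11, 8) = 11
B -> C -> D -> E -> A: max(11, 11, 11, 4) = 11
The minimum achievable maximum is 4.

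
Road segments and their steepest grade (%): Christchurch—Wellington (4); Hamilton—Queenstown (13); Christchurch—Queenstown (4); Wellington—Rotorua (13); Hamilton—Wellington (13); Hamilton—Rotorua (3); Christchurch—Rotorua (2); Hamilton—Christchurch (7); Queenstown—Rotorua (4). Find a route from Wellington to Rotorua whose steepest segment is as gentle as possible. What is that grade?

4

A few of the Wellington→Rotorua routes:
Wellington -> Rotorua: max(13) = 13
Wellington -> Christchurch -> Queenstown -> Rotorua: max(4, 4, 4) = 4
Wellington -> Christchurch -> Hamilton -> Rotorua: max(4, 7, 3) = 7
Wellington -> Hamilton -> Christchurch -> Queenstown -> Rotorua: max(13, 7, 4, 4) = 13
Wellington -> Christchurch -> Rotorua: max(4, 2) = 4
Smallest bottleneck: 4%.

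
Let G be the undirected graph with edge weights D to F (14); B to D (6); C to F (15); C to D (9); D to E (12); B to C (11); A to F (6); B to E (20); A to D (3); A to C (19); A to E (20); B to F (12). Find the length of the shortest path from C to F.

15

Some routes from C to F:
C→F: 15
C→D→A→F: 9 + 3 + 6 = 18
C→D→F: 9 + 14 = 23
Best route has total 15.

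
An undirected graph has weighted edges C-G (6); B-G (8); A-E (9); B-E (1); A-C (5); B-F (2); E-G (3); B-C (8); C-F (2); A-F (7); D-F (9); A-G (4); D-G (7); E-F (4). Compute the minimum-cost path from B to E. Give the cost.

1

Some routes from B to E:
B → F → C → G → E: 2 + 2 + 6 + 3 = 13
B → E: 1
B → G → E: 8 + 3 = 11
B → F → E: 2 + 4 = 6
Shortest: 1.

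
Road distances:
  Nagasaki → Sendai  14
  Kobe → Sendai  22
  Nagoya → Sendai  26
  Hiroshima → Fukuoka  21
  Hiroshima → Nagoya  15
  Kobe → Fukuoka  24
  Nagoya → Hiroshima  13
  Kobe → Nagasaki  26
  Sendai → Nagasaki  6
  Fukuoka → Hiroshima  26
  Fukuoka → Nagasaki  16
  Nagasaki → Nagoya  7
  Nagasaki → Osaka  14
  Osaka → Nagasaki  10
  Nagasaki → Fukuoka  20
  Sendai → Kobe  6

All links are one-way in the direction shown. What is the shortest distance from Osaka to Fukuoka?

Paths from Osaka to Fukuoka:
Osaka → Nagasaki → Fukuoka: 10 + 20 = 30
Osaka → Nagasaki → Nagoya → Sendai → Kobe → Fukuoka: 10 + 7 + 26 + 6 + 24 = 73
Osaka → Nagasaki → Nagoya → Hiroshima → Fukuoka: 10 + 7 + 13 + 21 = 51
Osaka → Nagasaki → Sendai → Kobe → Fukuoka: 10 + 14 + 6 + 24 = 54
Best route has total 30.

30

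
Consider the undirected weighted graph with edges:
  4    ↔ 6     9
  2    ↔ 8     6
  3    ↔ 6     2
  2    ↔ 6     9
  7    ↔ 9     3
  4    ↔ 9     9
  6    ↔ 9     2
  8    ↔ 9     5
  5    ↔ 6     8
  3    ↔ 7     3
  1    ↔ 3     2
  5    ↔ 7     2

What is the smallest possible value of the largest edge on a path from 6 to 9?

Checking several routes:
6-5-7-9: max(8, 2, 3) = 8
6-3-7-9: max(2, 3, 3) = 3
6-2-8-9: max(9, 6, 5) = 9
6-9: max(2) = 2
Best route has worst link 2.

2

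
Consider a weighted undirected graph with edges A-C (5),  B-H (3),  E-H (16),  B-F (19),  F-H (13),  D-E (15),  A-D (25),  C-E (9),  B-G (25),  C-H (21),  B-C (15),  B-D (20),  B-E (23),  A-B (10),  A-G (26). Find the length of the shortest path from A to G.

A few of the A→G routes:
A -> B -> G: 10 + 25 = 35
A -> G: 26
A -> C -> B -> G: 5 + 15 + 25 = 45
A -> C -> H -> B -> G: 5 + 21 + 3 + 25 = 54
The minimum is 26.

26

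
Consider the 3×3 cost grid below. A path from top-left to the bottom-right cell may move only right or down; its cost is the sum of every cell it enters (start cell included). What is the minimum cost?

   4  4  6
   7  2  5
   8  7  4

19

Cheapest: (0,0)→(0,1)→(1,1)→(1,2)→(2,2)
  4 + 4 + 2 + 5 + 4 = 19
For comparison, the top-then-right route costs 23.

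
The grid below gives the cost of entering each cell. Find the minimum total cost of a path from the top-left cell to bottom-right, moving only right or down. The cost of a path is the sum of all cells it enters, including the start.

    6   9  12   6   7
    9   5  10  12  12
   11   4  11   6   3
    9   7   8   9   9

One optimal route is r0c0 r0c1 r1c1 r2c1 r2c2 r2c3 r2c4 r3c4.
Its cost is 6 + 9 + 5 + 4 + 11 + 6 + 3 + 9 = 53.

53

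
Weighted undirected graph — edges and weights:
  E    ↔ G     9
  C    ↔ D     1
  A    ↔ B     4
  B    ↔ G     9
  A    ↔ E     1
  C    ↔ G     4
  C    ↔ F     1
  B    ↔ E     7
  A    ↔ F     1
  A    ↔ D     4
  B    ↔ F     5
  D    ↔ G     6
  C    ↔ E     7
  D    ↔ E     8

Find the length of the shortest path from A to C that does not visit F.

5

Some routes from A to C avoiding F:
A-E-C: 1 + 7 = 8
A-E-D-C: 1 + 8 + 1 = 10
A-D-C: 4 + 1 = 5
A-D-G-C: 4 + 6 + 4 = 14
Best route has total 5.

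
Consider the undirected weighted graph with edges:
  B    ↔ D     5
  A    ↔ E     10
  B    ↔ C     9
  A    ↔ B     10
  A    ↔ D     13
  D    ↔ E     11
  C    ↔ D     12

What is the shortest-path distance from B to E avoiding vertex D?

20

Candidate routes:
B→A→E: 10 + 10 = 20
The minimum is 20.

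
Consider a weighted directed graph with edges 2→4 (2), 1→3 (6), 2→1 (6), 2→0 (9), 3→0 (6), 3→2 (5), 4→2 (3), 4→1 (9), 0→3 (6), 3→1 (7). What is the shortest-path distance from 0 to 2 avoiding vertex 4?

Candidate routes:
0-3-2: 6 + 5 = 11
Shortest: 11.

11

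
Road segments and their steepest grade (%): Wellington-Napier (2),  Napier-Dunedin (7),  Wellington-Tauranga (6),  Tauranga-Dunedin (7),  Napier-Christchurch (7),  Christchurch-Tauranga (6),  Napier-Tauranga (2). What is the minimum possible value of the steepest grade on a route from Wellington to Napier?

Routes from Wellington to Napier:
Wellington-Tauranga-Napier: max(6, 2) = 6
Wellington-Tauranga-Dunedin-Napier: max(6, 7, 7) = 7
Wellington-Tauranga-Christchurch-Napier: max(6, 6, 7) = 7
Wellington-Napier: max(2) = 2
Smallest bottleneck: 2%.

2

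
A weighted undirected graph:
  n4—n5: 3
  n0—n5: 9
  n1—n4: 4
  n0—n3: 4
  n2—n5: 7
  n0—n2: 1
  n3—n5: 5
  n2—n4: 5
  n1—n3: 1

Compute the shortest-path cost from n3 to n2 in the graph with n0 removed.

Paths from n3 to n2 avoiding n0:
n3-n1-n4-n2: 1 + 4 + 5 = 10
n3-n5-n4-n2: 5 + 3 + 5 = 13
n3-n1-n4-n5-n2: 1 + 4 + 3 + 7 = 15
n3-n5-n2: 5 + 7 = 12
Shortest: 10.

10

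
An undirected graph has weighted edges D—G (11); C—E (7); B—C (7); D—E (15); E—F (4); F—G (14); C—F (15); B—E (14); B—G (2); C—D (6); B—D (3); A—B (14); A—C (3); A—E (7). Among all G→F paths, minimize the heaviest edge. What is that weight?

7

Comparing a few candidate routes:
G -> B -> D -> C -> A -> E -> F: max(2, 3, 6, 3, 7, 4) = 7
G -> B -> C -> A -> E -> F: max(2, 7, 3, 7, 4) = 7
G -> B -> D -> C -> E -> F: max(2, 3, 6, 7, 4) = 7
Smallest bottleneck: 7.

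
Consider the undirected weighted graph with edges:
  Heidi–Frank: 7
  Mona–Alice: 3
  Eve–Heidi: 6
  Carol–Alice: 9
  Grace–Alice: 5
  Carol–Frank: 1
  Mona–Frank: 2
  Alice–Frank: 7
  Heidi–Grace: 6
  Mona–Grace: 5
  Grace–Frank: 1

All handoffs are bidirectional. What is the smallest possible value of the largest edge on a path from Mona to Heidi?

6

A few of the Mona→Heidi routes:
Mona→Grace→Frank→Heidi: max(5, 1, 7) = 7
Mona→Grace→Heidi: max(5, 6) = 6
Mona→Alice→Grace→Heidi: max(3, 5, 6) = 6
Mona→Grace→Alice→Frank→Heidi: max(5, 5, 7, 7) = 7
Mona→Alice→Frank→Grace→Heidi: max(3, 7, 1, 6) = 7
Mona→Frank→Grace→Heidi: max(2, 1, 6) = 6
Best route has worst link 6.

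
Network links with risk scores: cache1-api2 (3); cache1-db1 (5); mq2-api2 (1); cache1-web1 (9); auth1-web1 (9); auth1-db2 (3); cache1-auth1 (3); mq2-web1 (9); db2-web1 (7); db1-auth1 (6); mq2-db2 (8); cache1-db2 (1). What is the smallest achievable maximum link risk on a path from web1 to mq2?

7

A few of the web1→mq2 routes:
web1 - db2 - auth1 - cache1 - api2 - mq2: max(7, 3, 3, 3, 1) = 7
web1 - db2 - auth1 - db1 - cache1 - api2 - mq2: max(7, 3, 6, 5, 3, 1) = 7
web1 - db2 - mq2: max(7, 8) = 8
web1 - db2 - cache1 - api2 - mq2: max(7, 1, 3, 1) = 7
Smallest bottleneck: 7.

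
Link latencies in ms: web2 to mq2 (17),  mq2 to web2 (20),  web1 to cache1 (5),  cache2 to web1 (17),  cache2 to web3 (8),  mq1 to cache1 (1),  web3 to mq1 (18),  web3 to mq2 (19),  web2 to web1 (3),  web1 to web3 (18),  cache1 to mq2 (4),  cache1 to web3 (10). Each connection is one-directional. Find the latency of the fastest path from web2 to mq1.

Candidate routes:
web2-web1-cache1-web3-mq1: 3 + 5 + 10 + 18 = 36
web2-web1-web3-mq1: 3 + 18 + 18 = 39
The minimum is 36 ms.

36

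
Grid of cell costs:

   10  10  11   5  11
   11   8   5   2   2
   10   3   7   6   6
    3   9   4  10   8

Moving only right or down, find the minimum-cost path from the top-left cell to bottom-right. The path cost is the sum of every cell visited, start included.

51

Cheapest: r0c0→r0c1→r1c1→r1c2→r1c3→r1c4→r2c4→r3c4
  10 + 10 + 8 + 5 + 2 + 2 + 6 + 8 = 51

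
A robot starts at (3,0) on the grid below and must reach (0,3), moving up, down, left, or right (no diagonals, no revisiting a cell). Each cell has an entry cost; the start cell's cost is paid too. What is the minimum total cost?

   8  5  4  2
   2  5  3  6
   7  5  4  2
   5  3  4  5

25

One optimal route is (3,0) -> (3,1) -> (3,2) -> (2,2) -> (1,2) -> (0,2) -> (0,3).
Its cost is 5 + 3 + 4 + 4 + 3 + 4 + 2 = 25.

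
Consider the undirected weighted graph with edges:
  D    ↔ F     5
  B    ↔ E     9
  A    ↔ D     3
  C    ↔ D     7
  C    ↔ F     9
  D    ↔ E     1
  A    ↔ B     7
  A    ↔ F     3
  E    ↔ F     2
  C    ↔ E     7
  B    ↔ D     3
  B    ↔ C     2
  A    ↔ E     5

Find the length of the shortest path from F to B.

6

Some routes from F to B:
F -> A -> B: 3 + 7 = 10
F -> D -> B: 5 + 3 = 8
F -> E -> C -> B: 2 + 7 + 2 = 11
F -> E -> D -> B: 2 + 1 + 3 = 6
F -> A -> D -> B: 3 + 3 + 3 = 9
F -> E -> B: 2 + 9 = 11
Best route has total 6.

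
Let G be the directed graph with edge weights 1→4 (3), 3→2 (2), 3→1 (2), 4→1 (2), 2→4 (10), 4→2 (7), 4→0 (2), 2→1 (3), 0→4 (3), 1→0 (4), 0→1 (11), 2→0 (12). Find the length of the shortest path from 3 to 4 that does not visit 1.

Routes from 3 to 4 avoiding 1:
3 -> 2 -> 4: 2 + 10 = 12
3 -> 2 -> 0 -> 4: 2 + 12 + 3 = 17
The minimum is 12.

12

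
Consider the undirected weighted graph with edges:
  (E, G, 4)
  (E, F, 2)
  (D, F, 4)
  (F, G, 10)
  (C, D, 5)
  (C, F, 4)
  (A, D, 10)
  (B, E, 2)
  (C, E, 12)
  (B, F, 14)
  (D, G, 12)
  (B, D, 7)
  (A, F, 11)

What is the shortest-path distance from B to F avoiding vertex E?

Paths from B to F avoiding E:
B → D → F: 7 + 4 = 11
B → D → C → F: 7 + 5 + 4 = 16
B → D → G → F: 7 + 12 + 10 = 29
B → D → A → F: 7 + 10 + 11 = 28
B → F: 14
The minimum is 11.

11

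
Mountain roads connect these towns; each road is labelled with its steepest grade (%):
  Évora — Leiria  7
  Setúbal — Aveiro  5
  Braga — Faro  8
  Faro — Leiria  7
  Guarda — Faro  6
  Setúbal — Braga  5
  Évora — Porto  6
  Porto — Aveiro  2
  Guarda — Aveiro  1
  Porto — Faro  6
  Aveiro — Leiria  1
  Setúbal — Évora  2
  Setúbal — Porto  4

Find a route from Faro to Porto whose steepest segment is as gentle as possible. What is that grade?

Comparing a few candidate routes:
Faro -> Guarda -> Aveiro -> Setúbal -> Évora -> Porto: max(6, 1, 5, 2, 6) = 6
Faro -> Porto: max(6) = 6
Faro -> Guarda -> Aveiro -> Porto: max(6, 1, 2) = 6
Smallest bottleneck: 6%.

6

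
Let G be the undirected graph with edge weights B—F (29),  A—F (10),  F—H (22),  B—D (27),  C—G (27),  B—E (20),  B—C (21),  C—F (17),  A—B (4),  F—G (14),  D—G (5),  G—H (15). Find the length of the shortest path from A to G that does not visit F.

Candidate routes:
A - B - C - G: 4 + 21 + 27 = 52
A - B - D - G: 4 + 27 + 5 = 36
Best route has total 36.

36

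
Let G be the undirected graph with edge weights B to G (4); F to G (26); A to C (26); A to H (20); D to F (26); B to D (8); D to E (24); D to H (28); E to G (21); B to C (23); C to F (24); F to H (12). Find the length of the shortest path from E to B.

A few of the E→B routes:
E - D - F - G - B: 24 + 26 + 26 + 4 = 80
E - G - F - D - B: 21 + 26 + 26 + 8 = 81
E - G - B: 21 + 4 = 25
E - D - B: 24 + 8 = 32
Shortest: 25.

25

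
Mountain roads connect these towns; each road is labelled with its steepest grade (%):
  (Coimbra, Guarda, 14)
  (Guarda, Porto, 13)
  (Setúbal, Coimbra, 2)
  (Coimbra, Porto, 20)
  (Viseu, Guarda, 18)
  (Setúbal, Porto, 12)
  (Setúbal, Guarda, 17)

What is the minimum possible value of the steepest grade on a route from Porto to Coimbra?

12

Paths from Porto to Coimbra:
Porto → Setúbal → Guarda → Coimbra: max(12, 17, 14) = 17
Porto → Guarda → Coimbra: max(13, 14) = 14
Porto → Coimbra: max(20) = 20
Porto → Setúbal → Coimbra: max(12, 2) = 12
Porto → Guarda → Setúbal → Coimbra: max(13, 17, 2) = 17
Best route has worst link 12%.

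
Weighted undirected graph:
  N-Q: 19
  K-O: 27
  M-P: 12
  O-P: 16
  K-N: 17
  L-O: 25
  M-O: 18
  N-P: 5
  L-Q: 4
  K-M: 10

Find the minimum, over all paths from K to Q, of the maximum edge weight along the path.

19

A few of the K→Q routes:
K→N→P→O→L→Q: max(17, 5, 16, 25, 4) = 25
K→N→P→M→O→L→Q: max(17, 5, 12, 18, 25, 4) = 25
K→M→O→P→N→Q: max(10, 18, 16, 5, 19) = 19
K→M→P→N→Q: max(10, 12, 5, 19) = 19
K→N→Q: max(17, 19) = 19
Best route has worst link 19.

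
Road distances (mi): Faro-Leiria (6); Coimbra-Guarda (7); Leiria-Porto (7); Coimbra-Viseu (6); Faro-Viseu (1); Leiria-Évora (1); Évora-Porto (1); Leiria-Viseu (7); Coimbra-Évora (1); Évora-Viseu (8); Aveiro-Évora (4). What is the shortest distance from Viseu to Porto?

Some routes from Viseu to Porto:
Viseu - Leiria - Porto: 7 + 7 = 14
Viseu - Leiria - Évora - Porto: 7 + 1 + 1 = 9
Viseu - Faro - Leiria - Évora - Porto: 1 + 6 + 1 + 1 = 9
Viseu - Faro - Leiria - Porto: 1 + 6 + 7 = 14
Viseu - Évora - Porto: 8 + 1 = 9
Viseu - Coimbra - Évora - Porto: 6 + 1 + 1 = 8
Best route has total 8 mi.

8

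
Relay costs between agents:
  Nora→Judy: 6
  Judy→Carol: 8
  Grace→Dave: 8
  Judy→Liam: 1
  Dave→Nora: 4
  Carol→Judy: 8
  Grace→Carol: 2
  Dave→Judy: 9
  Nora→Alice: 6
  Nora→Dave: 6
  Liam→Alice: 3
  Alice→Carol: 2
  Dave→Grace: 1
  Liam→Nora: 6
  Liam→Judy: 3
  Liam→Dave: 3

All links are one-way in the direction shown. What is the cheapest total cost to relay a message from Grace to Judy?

Routes from Grace to Judy:
Grace-Dave-Judy: 8 + 9 = 17
Grace-Carol-Judy: 2 + 8 = 10
Grace-Dave-Nora-Alice-Carol-Judy: 8 + 4 + 6 + 2 + 8 = 28
Grace-Dave-Nora-Judy: 8 + 4 + 6 = 18
The minimum is 10.

10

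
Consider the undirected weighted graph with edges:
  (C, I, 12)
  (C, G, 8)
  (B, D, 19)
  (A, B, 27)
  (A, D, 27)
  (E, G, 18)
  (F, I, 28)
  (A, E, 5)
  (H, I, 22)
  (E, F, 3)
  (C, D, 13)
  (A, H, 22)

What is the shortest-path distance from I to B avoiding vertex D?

Candidate routes:
I -> C -> G -> E -> A -> B: 12 + 8 + 18 + 5 + 27 = 70
I -> F -> E -> A -> B: 28 + 3 + 5 + 27 = 63
I -> H -> A -> B: 22 + 22 + 27 = 71
The minimum is 63.

63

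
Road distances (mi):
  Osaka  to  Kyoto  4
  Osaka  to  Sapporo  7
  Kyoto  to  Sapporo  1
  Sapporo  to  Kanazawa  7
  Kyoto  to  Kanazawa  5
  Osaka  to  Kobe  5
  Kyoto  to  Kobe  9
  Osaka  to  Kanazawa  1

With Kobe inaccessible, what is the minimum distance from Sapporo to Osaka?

5

Candidate routes:
Sapporo → Kanazawa → Osaka: 7 + 1 = 8
Sapporo → Kanazawa → Kyoto → Osaka: 7 + 5 + 4 = 16
Sapporo → Osaka: 7
Sapporo → Kyoto → Osaka: 1 + 4 = 5
Sapporo → Kyoto → Kanazawa → Osaka: 1 + 5 + 1 = 7
The minimum is 5 mi.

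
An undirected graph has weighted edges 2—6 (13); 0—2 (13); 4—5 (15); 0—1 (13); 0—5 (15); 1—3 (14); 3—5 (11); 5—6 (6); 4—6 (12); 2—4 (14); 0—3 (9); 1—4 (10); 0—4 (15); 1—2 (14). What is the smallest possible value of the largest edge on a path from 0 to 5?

Comparing a few candidate routes:
0-3-5: max(9, 11) = 11
0-1-4-6-5: max(13, 10, 12, 6) = 13
0-2-6-5: max(13, 13, 6) = 13
Smallest bottleneck: 11.

11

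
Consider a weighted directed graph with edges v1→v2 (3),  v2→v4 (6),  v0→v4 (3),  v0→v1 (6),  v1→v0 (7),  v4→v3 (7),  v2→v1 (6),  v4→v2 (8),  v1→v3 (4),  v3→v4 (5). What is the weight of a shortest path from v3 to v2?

Paths from v3 to v2:
v3 - v4 - v2: 5 + 8 = 13
Best route has total 13.

13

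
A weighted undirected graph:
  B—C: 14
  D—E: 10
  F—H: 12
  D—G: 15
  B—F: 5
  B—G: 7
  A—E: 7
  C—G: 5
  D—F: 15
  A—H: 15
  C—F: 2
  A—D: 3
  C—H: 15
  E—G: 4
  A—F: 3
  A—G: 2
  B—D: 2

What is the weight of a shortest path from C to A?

5

Some routes from C to A:
C-F-B-G-A: 2 + 5 + 7 + 2 = 16
C-G-E-A: 5 + 4 + 7 = 16
C-G-B-D-A: 5 + 7 + 2 + 3 = 17
C-F-A: 2 + 3 = 5
C-G-A: 5 + 2 = 7
C-F-B-D-A: 2 + 5 + 2 + 3 = 12
Best route has total 5.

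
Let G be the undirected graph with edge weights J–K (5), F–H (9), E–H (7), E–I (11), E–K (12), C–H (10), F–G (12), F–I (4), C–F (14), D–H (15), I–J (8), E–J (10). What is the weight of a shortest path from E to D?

Checking several routes:
E→K→J→I→F→H→D: 12 + 5 + 8 + 4 + 9 + 15 = 53
E→J→I→F→H→D: 10 + 8 + 4 + 9 + 15 = 46
E→J→I→F→C→H→D: 10 + 8 + 4 + 14 + 10 + 15 = 61
E→I→F→H→D: 11 + 4 + 9 + 15 = 39
E→H→D: 7 + 15 = 22
E→I→F→C→H→D: 11 + 4 + 14 + 10 + 15 = 54
The minimum is 22.

22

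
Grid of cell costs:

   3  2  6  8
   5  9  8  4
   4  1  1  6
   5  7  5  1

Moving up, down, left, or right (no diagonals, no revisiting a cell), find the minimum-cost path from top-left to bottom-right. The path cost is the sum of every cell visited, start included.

20

Path [0,0] → [1,0] → [2,0] → [2,1] → [2,2] → [3,2] → [3,3]: 3 + 5 + 4 + 1 + 1 + 5 + 1 = 20.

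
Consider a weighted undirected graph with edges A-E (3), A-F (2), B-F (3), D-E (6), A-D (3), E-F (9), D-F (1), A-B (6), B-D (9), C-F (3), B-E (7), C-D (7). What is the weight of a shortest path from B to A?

A few of the B→A routes:
B-D-F-A: 9 + 1 + 2 = 12
B-F-A: 3 + 2 = 5
B-D-A: 9 + 3 = 12
B-A: 6
B-E-A: 7 + 3 = 10
B-F-D-A: 3 + 1 + 3 = 7
Shortest: 5.

5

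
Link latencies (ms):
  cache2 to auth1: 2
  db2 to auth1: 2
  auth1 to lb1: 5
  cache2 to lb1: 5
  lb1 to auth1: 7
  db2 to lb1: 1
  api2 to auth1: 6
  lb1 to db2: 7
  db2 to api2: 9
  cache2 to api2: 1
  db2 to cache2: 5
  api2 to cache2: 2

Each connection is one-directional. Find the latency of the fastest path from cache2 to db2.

12

Routes from cache2 to db2:
cache2 - api2 - auth1 - lb1 - db2: 1 + 6 + 5 + 7 = 19
cache2 - auth1 - lb1 - db2: 2 + 5 + 7 = 14
cache2 - lb1 - db2: 5 + 7 = 12
Shortest: 12 ms.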